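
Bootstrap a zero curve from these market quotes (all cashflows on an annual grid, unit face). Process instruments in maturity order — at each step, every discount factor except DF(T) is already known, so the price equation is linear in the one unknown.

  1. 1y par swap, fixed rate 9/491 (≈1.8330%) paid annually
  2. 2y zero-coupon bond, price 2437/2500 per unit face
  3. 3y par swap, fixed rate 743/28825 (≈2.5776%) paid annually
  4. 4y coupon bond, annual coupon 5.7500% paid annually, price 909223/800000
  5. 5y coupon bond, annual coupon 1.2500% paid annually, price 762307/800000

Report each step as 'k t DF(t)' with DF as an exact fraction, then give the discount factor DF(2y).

1 1 491/500
2 2 2437/2500
3 3 9257/10000
4 4 459/500
5 5 4471/5000
DF(2y) = 2437/2500 ≈ 0.974800

step 1 [1y] swap r/1=9/491: DF=(1 − 9/491·(0))/(1+9/491) = 491/500 ≈ 0.982000
step 2 [2y] zero: DF = P = 2437/2500 ≈ 0.974800
step 3 [3y] swap r/1=743/28825: DF=(1 − 743/28825·(0.982000+0.974800))/(1+743/28825) = 9257/10000 ≈ 0.925700
step 4 [4y] bond c/1=23/400: DF=(909223/800000 − 23/400·(0.982000+0.974800+0.925700))/(1+23/400) = 459/500 ≈ 0.918000
step 5 [5y] bond c/1=1/80: DF=(762307/800000 − 1/80·(0.982000+0.974800+0.925700+0.918000))/(1+1/80) = 4471/5000 ≈ 0.894200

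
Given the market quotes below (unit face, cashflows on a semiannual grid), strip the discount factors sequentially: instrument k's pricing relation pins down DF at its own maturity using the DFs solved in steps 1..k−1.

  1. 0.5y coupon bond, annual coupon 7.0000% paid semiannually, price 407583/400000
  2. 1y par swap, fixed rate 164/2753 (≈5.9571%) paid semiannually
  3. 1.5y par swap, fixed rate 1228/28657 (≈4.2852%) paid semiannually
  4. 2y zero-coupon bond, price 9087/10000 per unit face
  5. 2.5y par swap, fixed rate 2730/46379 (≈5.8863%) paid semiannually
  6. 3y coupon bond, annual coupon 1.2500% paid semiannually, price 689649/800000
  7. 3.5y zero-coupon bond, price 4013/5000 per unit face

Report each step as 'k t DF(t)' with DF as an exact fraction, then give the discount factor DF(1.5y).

step 1 [0.5y] bond c/2=7/200: DF=(407583/400000 − 7/200·(0))/(1+7/200) = 1969/2000 ≈ 0.984500
step 2 [1y] swap r/2=82/2753: DF=(1 − 82/2753·(0.984500))/(1+82/2753) = 4713/5000 ≈ 0.942600
step 3 [1.5y] swap r/2=614/28657: DF=(1 − 614/28657·(0.984500+0.942600))/(1+614/28657) = 4693/5000 ≈ 0.938600
step 4 [2y] zero: DF = P = 9087/10000 ≈ 0.908700
step 5 [2.5y] swap r/2=1365/46379: DF=(1 − 1365/46379·(0.984500+0.942600+0.938600+0.908700))/(1+1365/46379) = 1727/2000 ≈ 0.863500
step 6 [3y] bond c/2=1/160: DF=(689649/800000 − 1/160·(0.984500+0.942600+0.938600+0.908700+0.863500))/(1+1/160) = 8279/10000 ≈ 0.827900
step 7 [3.5y] zero: DF = P = 4013/5000 ≈ 0.802600

1 1/2 1969/2000
2 1 4713/5000
3 3/2 4693/5000
4 2 9087/10000
5 5/2 1727/2000
6 3 8279/10000
7 7/2 4013/5000
DF(1.5y) = 4693/5000 ≈ 0.938600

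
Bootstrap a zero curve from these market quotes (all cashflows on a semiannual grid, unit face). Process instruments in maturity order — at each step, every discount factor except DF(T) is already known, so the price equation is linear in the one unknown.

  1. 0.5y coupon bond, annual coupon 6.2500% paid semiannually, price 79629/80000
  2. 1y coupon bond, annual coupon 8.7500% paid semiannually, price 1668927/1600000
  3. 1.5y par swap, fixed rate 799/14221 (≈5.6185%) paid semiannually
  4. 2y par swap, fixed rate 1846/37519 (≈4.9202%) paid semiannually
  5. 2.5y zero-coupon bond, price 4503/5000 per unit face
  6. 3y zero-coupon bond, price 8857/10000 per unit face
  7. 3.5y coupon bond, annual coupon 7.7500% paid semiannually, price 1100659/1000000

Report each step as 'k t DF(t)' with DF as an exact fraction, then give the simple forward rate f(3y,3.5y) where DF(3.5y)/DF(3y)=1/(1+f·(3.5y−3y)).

1 1/2 2413/2500
2 1 9589/10000
3 3/2 9201/10000
4 2 9077/10000
5 5/2 4503/5000
6 3 8857/10000
7 7/2 853/1000
f(3y,3.5y) = ((8857/10000)/(853/1000) − 1)/(1/2) = 327/4265 ≈ 7.6671%

step 1 [0.5y] bond c/2=1/32: DF=(79629/80000 − 1/32·(0))/(1+1/32) = 2413/2500 ≈ 0.965200
step 2 [1y] bond c/2=7/160: DF=(1668927/1600000 − 7/160·(0.965200))/(1+7/160) = 9589/10000 ≈ 0.958900
step 3 [1.5y] swap r/2=799/28442: DF=(1 − 799/28442·(0.965200+0.958900))/(1+799/28442) = 9201/10000 ≈ 0.920100
step 4 [2y] swap r/2=923/37519: DF=(1 − 923/37519·(0.965200+0.958900+0.920100))/(1+923/37519) = 9077/10000 ≈ 0.907700
step 5 [2.5y] zero: DF = P = 4503/5000 ≈ 0.900600
step 6 [3y] zero: DF = P = 8857/10000 ≈ 0.885700
step 7 [3.5y] bond c/2=31/800: DF=(1100659/1000000 − 31/800·(0.965200+0.958900+0.920100+0.907700+0.900600+0.885700))/(1+31/800) = 853/1000 ≈ 0.853000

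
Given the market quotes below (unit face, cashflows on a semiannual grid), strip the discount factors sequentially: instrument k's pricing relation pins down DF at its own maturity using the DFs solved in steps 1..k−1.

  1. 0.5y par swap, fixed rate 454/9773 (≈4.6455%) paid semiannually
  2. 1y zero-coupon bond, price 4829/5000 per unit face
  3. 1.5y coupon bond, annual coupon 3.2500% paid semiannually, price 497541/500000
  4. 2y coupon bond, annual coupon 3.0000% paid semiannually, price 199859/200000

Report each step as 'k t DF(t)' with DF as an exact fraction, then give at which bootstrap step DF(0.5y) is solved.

step 1 [0.5y] swap r/2=227/9773: DF=(1 − 227/9773·(0))/(1+227/9773) = 9773/10000 ≈ 0.977300
step 2 [1y] zero: DF = P = 4829/5000 ≈ 0.965800
step 3 [1.5y] bond c/2=13/800: DF=(497541/500000 − 13/800·(0.977300+0.965800))/(1+13/800) = 9481/10000 ≈ 0.948100
step 4 [2y] bond c/2=3/200: DF=(199859/200000 − 3/200·(0.977300+0.965800+0.948100))/(1+3/200) = 4709/5000 ≈ 0.941800

1 1/2 9773/10000
2 1 4829/5000
3 3/2 9481/10000
4 2 4709/5000
DF(0.5y) is solved at step 1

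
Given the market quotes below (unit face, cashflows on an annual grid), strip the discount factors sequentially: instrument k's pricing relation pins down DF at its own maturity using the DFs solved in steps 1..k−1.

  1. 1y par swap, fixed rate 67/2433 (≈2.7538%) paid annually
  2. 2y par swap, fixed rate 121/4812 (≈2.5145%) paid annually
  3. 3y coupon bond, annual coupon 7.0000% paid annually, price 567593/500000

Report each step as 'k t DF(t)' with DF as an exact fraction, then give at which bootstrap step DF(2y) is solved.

1 1 2433/2500
2 2 2379/2500
3 3 187/200
DF(2y) is solved at step 2

step 1 [1y] swap r/1=67/2433: DF=(1 − 67/2433·(0))/(1+67/2433) = 2433/2500 ≈ 0.973200
step 2 [2y] swap r/1=121/4812: DF=(1 − 121/4812·(0.973200))/(1+121/4812) = 2379/2500 ≈ 0.951600
step 3 [3y] bond c/1=7/100: DF=(567593/500000 − 7/100·(0.973200+0.951600))/(1+7/100) = 187/200 ≈ 0.935000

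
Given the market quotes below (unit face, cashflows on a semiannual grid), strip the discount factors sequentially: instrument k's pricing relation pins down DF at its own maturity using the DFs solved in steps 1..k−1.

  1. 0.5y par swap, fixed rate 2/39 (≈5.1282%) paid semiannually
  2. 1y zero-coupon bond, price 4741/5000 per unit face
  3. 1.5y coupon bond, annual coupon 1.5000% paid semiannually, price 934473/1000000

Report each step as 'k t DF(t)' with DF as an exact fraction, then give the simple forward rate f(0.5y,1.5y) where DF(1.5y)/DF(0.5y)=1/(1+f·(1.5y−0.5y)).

step 1 [0.5y] swap r/2=1/39: DF=(1 − 1/39·(0))/(1+1/39) = 39/40 ≈ 0.975000
step 2 [1y] zero: DF = P = 4741/5000 ≈ 0.948200
step 3 [1.5y] bond c/2=3/400: DF=(934473/1000000 − 3/400·(0.975000+0.948200))/(1+3/400) = 2283/2500 ≈ 0.913200

1 1/2 39/40
2 1 4741/5000
3 3/2 2283/2500
f(0.5y,1.5y) = ((39/40)/(2283/2500) − 1)/(1) = 103/1522 ≈ 6.7674%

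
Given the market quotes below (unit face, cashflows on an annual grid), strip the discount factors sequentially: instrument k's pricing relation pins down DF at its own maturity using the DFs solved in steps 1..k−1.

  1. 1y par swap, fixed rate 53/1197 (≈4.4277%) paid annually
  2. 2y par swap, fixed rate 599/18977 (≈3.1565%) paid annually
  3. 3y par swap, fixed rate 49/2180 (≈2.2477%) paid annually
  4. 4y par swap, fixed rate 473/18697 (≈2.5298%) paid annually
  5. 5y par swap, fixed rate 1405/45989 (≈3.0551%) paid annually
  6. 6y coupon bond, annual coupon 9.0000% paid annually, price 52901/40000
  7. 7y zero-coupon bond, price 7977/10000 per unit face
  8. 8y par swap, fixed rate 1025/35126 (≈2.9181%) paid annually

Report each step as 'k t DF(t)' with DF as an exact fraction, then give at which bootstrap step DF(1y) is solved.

step 1 [1y] swap r/1=53/1197: DF=(1 − 53/1197·(0))/(1+53/1197) = 1197/1250 ≈ 0.957600
step 2 [2y] swap r/1=599/18977: DF=(1 − 599/18977·(0.957600))/(1+599/18977) = 9401/10000 ≈ 0.940100
step 3 [3y] swap r/1=49/2180: DF=(1 − 49/2180·(0.957600+0.940100))/(1+49/2180) = 9363/10000 ≈ 0.936300
step 4 [4y] swap r/1=473/18697: DF=(1 − 473/18697·(0.957600+0.940100+0.936300))/(1+473/18697) = 4527/5000 ≈ 0.905400
step 5 [5y] swap r/1=1405/45989: DF=(1 − 1405/45989·(0.957600+0.940100+0.936300+0.905400))/(1+1405/45989) = 1719/2000 ≈ 0.859500
step 6 [6y] bond c/1=9/100: DF=(52901/40000 − 9/100·(0.957600+0.940100+0.936300+0.905400+0.859500))/(1+9/100) = 521/625 ≈ 0.833600
step 7 [7y] zero: DF = P = 7977/10000 ≈ 0.797700
step 8 [8y] swap r/1=1025/35126: DF=(1 − 1025/35126·(0.957600+0.940100+0.936300+0.905400+0.859500+0.833600+0.797700))/(1+1025/35126) = 159/200 ≈ 0.795000

1 1 1197/1250
2 2 9401/10000
3 3 9363/10000
4 4 4527/5000
5 5 1719/2000
6 6 521/625
7 7 7977/10000
8 8 159/200
DF(1y) is solved at step 1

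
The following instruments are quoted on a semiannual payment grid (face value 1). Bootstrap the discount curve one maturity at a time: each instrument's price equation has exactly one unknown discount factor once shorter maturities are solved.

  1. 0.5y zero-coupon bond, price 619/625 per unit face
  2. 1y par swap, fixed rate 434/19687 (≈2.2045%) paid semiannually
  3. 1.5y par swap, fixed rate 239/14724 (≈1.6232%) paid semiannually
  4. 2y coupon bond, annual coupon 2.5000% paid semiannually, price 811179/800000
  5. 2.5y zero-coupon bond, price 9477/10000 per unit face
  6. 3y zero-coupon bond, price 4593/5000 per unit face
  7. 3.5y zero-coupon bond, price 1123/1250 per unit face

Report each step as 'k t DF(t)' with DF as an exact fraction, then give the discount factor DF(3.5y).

step 1 [0.5y] zero: DF = P = 619/625 ≈ 0.990400
step 2 [1y] swap r/2=217/19687: DF=(1 − 217/19687·(0.990400))/(1+217/19687) = 9783/10000 ≈ 0.978300
step 3 [1.5y] swap r/2=239/29448: DF=(1 − 239/29448·(0.990400+0.978300))/(1+239/29448) = 9761/10000 ≈ 0.976100
step 4 [2y] bond c/2=1/80: DF=(811179/800000 − 1/80·(0.990400+0.978300+0.976100))/(1+1/80) = 9651/10000 ≈ 0.965100
step 5 [2.5y] zero: DF = P = 9477/10000 ≈ 0.947700
step 6 [3y] zero: DF = P = 4593/5000 ≈ 0.918600
step 7 [3.5y] zero: DF = P = 1123/1250 ≈ 0.898400

1 1/2 619/625
2 1 9783/10000
3 3/2 9761/10000
4 2 9651/10000
5 5/2 9477/10000
6 3 4593/5000
7 7/2 1123/1250
DF(3.5y) = 1123/1250 ≈ 0.898400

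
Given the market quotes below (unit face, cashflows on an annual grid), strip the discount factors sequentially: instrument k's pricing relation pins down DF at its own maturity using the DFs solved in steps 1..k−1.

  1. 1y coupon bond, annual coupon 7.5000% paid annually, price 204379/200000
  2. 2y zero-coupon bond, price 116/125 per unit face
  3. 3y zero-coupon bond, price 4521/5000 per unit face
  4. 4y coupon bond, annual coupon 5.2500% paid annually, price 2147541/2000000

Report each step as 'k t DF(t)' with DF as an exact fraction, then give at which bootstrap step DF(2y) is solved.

step 1 [1y] bond c/1=3/40: DF=(204379/200000 − 3/40·(0))/(1+3/40) = 4753/5000 ≈ 0.950600
step 2 [2y] zero: DF = P = 116/125 ≈ 0.928000
step 3 [3y] zero: DF = P = 4521/5000 ≈ 0.904200
step 4 [4y] bond c/1=21/400: DF=(2147541/2000000 − 21/400·(0.950600+0.928000+0.904200))/(1+21/400) = 4407/5000 ≈ 0.881400

1 1 4753/5000
2 2 116/125
3 3 4521/5000
4 4 4407/5000
DF(2y) is solved at step 2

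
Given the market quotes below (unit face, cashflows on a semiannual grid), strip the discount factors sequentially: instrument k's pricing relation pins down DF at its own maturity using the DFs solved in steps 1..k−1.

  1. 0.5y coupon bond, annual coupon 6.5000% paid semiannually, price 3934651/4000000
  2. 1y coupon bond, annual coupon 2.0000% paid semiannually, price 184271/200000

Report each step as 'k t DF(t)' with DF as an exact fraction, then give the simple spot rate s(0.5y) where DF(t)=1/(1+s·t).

1 1/2 9527/10000
2 1 2257/2500
s(0.5y) = (1/(9527/10000) − 1)/(1/2) = 946/9527 ≈ 9.9297%

step 1 [0.5y] bond c/2=13/400: DF=(3934651/4000000 − 13/400·(0))/(1+13/400) = 9527/10000 ≈ 0.952700
step 2 [1y] bond c/2=1/100: DF=(184271/200000 − 1/100·(0.952700))/(1+1/100) = 2257/2500 ≈ 0.902800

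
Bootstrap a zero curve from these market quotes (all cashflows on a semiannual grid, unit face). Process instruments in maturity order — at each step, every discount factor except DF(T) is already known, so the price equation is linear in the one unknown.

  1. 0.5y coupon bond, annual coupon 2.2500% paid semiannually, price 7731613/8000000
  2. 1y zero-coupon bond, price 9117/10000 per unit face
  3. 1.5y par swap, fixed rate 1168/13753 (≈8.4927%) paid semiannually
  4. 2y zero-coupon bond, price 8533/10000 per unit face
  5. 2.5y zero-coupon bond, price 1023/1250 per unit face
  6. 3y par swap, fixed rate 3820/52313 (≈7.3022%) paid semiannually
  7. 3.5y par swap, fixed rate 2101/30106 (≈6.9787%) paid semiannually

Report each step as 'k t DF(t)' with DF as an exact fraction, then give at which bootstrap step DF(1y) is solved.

step 1 [0.5y] bond c/2=9/800: DF=(7731613/8000000 − 9/800·(0))/(1+9/800) = 9557/10000 ≈ 0.955700
step 2 [1y] zero: DF = P = 9117/10000 ≈ 0.911700
step 3 [1.5y] swap r/2=584/13753: DF=(1 − 584/13753·(0.955700+0.911700))/(1+584/13753) = 552/625 ≈ 0.883200
step 4 [2y] zero: DF = P = 8533/10000 ≈ 0.853300
step 5 [2.5y] zero: DF = P = 1023/1250 ≈ 0.818400
step 6 [3y] swap r/2=1910/52313: DF=(1 − 1910/52313·(0.955700+0.911700+0.883200+0.853300+0.818400))/(1+1910/52313) = 809/1000 ≈ 0.809000
step 7 [3.5y] swap r/2=2101/60212: DF=(1 − 2101/60212·(0.955700+0.911700+0.883200+0.853300+0.818400+0.809000))/(1+2101/60212) = 7899/10000 ≈ 0.789900

1 1/2 9557/10000
2 1 9117/10000
3 3/2 552/625
4 2 8533/10000
5 5/2 1023/1250
6 3 809/1000
7 7/2 7899/10000
DF(1y) is solved at step 2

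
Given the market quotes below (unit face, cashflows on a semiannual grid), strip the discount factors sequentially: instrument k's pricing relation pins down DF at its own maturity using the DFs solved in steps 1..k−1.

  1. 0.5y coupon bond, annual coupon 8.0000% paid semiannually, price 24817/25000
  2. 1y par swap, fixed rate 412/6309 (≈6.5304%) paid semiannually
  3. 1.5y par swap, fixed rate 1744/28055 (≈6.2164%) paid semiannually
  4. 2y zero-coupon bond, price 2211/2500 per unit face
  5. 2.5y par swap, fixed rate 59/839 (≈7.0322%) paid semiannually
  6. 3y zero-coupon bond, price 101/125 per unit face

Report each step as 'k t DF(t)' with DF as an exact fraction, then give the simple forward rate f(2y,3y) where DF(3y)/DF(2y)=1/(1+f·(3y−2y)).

1 1/2 1909/2000
2 1 4691/5000
3 3/2 1141/1250
4 2 2211/2500
5 5/2 8407/10000
6 3 101/125
f(2y,3y) = ((2211/2500)/(101/125) − 1)/(1) = 191/2020 ≈ 9.4554%

step 1 [0.5y] bond c/2=1/25: DF=(24817/25000 − 1/25·(0))/(1+1/25) = 1909/2000 ≈ 0.954500
step 2 [1y] swap r/2=206/6309: DF=(1 − 206/6309·(0.954500))/(1+206/6309) = 4691/5000 ≈ 0.938200
step 3 [1.5y] swap r/2=872/28055: DF=(1 − 872/28055·(0.954500+0.938200))/(1+872/28055) = 1141/1250 ≈ 0.912800
step 4 [2y] zero: DF = P = 2211/2500 ≈ 0.884400
step 5 [2.5y] swap r/2=59/1678: DF=(1 − 59/1678·(0.954500+0.938200+0.912800+0.884400))/(1+59/1678) = 8407/10000 ≈ 0.840700
step 6 [3y] zero: DF = P = 101/125 ≈ 0.808000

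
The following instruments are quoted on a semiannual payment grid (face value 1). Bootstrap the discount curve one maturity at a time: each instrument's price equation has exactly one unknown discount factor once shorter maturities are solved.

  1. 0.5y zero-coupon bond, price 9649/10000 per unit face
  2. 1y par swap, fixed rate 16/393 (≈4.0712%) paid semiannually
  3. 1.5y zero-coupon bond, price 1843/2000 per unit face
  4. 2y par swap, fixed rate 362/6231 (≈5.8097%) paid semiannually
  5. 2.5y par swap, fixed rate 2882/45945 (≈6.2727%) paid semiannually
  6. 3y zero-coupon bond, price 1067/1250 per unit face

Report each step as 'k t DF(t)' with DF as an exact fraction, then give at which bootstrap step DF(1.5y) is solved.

step 1 [0.5y] zero: DF = P = 9649/10000 ≈ 0.964900
step 2 [1y] swap r/2=8/393: DF=(1 − 8/393·(0.964900))/(1+8/393) = 1201/1250 ≈ 0.960800
step 3 [1.5y] zero: DF = P = 1843/2000 ≈ 0.921500
step 4 [2y] swap r/2=181/6231: DF=(1 − 181/6231·(0.964900+0.960800+0.921500))/(1+181/6231) = 4457/5000 ≈ 0.891400
step 5 [2.5y] swap r/2=1441/45945: DF=(1 − 1441/45945·(0.964900+0.960800+0.921500+0.891400))/(1+1441/45945) = 8559/10000 ≈ 0.855900
step 6 [3y] zero: DF = P = 1067/1250 ≈ 0.853600

1 1/2 9649/10000
2 1 1201/1250
3 3/2 1843/2000
4 2 4457/5000
5 5/2 8559/10000
6 3 1067/1250
DF(1.5y) is solved at step 3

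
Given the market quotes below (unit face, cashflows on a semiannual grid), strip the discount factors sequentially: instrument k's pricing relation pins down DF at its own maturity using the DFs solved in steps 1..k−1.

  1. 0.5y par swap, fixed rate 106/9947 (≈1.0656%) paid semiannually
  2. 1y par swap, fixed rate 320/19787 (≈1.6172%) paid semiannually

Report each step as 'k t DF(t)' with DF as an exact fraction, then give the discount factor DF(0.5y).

step 1 [0.5y] swap r/2=53/9947: DF=(1 − 53/9947·(0))/(1+53/9947) = 9947/10000 ≈ 0.994700
step 2 [1y] swap r/2=160/19787: DF=(1 − 160/19787·(0.994700))/(1+160/19787) = 123/125 ≈ 0.984000

1 1/2 9947/10000
2 1 123/125
DF(0.5y) = 9947/10000 ≈ 0.994700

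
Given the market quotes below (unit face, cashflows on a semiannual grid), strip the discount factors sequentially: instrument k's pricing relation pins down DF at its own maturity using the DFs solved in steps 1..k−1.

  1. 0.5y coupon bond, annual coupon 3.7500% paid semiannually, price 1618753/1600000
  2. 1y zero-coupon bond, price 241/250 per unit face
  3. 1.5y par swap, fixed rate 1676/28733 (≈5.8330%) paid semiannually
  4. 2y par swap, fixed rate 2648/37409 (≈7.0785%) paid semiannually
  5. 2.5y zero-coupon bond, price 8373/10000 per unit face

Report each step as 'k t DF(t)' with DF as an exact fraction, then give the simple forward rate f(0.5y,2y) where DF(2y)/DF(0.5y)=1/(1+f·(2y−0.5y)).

step 1 [0.5y] bond c/2=3/160: DF=(1618753/1600000 − 3/160·(0))/(1+3/160) = 9931/10000 ≈ 0.993100
step 2 [1y] zero: DF = P = 241/250 ≈ 0.964000
step 3 [1.5y] swap r/2=838/28733: DF=(1 − 838/28733·(0.993100+0.964000))/(1+838/28733) = 4581/5000 ≈ 0.916200
step 4 [2y] swap r/2=1324/37409: DF=(1 − 1324/37409·(0.993100+0.964000+0.916200))/(1+1324/37409) = 2169/2500 ≈ 0.867600
step 5 [2.5y] zero: DF = P = 8373/10000 ≈ 0.837300

1 1/2 9931/10000
2 1 241/250
3 3/2 4581/5000
4 2 2169/2500
5 5/2 8373/10000
f(0.5y,2y) = ((9931/10000)/(2169/2500) − 1)/(3/2) = 1255/13014 ≈ 9.6435%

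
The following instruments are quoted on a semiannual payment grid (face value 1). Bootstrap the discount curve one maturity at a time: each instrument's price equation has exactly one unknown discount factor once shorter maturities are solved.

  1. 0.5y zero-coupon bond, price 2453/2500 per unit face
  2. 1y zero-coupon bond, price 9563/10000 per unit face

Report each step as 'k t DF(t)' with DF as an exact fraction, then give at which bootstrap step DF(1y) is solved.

step 1 [0.5y] zero: DF = P = 2453/2500 ≈ 0.981200
step 2 [1y] zero: DF = P = 9563/10000 ≈ 0.956300

1 1/2 2453/2500
2 1 9563/10000
DF(1y) is solved at step 2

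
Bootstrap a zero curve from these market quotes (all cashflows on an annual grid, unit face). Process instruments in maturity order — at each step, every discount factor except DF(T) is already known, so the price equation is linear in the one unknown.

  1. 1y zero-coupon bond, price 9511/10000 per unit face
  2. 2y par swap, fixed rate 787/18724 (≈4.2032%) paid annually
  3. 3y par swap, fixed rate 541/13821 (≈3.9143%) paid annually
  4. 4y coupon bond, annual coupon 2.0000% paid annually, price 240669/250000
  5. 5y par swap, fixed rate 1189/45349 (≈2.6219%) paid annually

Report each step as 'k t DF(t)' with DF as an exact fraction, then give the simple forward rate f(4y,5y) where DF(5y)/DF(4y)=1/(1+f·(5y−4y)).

step 1 [1y] zero: DF = P = 9511/10000 ≈ 0.951100
step 2 [2y] swap r/1=787/18724: DF=(1 − 787/18724·(0.951100))/(1+787/18724) = 9213/10000 ≈ 0.921300
step 3 [3y] swap r/1=541/13821: DF=(1 − 541/13821·(0.951100+0.921300))/(1+541/13821) = 4459/5000 ≈ 0.891800
step 4 [4y] bond c/1=1/50: DF=(240669/250000 − 1/50·(0.951100+0.921300+0.891800))/(1+1/50) = 556/625 ≈ 0.889600
step 5 [5y] swap r/1=1189/45349: DF=(1 − 1189/45349·(0.951100+0.921300+0.891800+0.889600))/(1+1189/45349) = 8811/10000 ≈ 0.881100

1 1 9511/10000
2 2 9213/10000
3 3 4459/5000
4 4 556/625
5 5 8811/10000
f(4y,5y) = ((556/625)/(8811/10000) − 1)/(1) = 85/8811 ≈ 0.9647%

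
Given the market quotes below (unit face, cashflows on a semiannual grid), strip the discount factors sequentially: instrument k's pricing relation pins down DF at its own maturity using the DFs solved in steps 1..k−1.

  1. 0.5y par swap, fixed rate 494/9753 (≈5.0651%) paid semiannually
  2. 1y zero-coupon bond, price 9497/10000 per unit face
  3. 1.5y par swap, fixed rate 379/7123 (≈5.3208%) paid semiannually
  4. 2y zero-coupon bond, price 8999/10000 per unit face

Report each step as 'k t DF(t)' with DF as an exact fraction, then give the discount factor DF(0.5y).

1 1/2 9753/10000
2 1 9497/10000
3 3/2 4621/5000
4 2 8999/10000
DF(0.5y) = 9753/10000 ≈ 0.975300

step 1 [0.5y] swap r/2=247/9753: DF=(1 − 247/9753·(0))/(1+247/9753) = 9753/10000 ≈ 0.975300
step 2 [1y] zero: DF = P = 9497/10000 ≈ 0.949700
step 3 [1.5y] swap r/2=379/14246: DF=(1 − 379/14246·(0.975300+0.949700))/(1+379/14246) = 4621/5000 ≈ 0.924200
step 4 [2y] zero: DF = P = 8999/10000 ≈ 0.899900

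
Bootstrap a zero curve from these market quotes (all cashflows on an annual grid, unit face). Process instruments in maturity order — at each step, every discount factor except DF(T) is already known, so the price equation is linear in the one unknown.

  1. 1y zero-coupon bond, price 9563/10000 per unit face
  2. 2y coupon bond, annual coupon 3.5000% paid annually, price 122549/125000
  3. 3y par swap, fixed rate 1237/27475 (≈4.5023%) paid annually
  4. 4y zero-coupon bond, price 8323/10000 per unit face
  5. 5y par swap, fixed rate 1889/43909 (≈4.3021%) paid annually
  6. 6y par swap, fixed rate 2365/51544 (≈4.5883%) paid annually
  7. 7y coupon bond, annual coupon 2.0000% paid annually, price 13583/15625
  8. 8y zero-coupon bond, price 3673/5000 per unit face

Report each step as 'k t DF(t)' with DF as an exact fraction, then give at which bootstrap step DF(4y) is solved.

1 1 9563/10000
2 2 9149/10000
3 3 8763/10000
4 4 8323/10000
5 5 8111/10000
6 6 1527/2000
7 7 939/1250
8 8 3673/5000
DF(4y) is solved at step 4

step 1 [1y] zero: DF = P = 9563/10000 ≈ 0.956300
step 2 [2y] bond c/1=7/200: DF=(122549/125000 − 7/200·(0.956300))/(1+7/200) = 9149/10000 ≈ 0.914900
step 3 [3y] swap r/1=1237/27475: DF=(1 − 1237/27475·(0.956300+0.914900))/(1+1237/27475) = 8763/10000 ≈ 0.876300
step 4 [4y] zero: DF = P = 8323/10000 ≈ 0.832300
step 5 [5y] swap r/1=1889/43909: DF=(1 − 1889/43909·(0.956300+0.914900+0.876300+0.832300))/(1+1889/43909) = 8111/10000 ≈ 0.811100
step 6 [6y] swap r/1=2365/51544: DF=(1 − 2365/51544·(0.956300+0.914900+0.876300+0.832300+0.811100))/(1+2365/51544) = 1527/2000 ≈ 0.763500
step 7 [7y] bond c/1=1/50: DF=(13583/15625 − 1/50·(0.956300+0.914900+0.876300+0.832300+0.811100+0.763500))/(1+1/50) = 939/1250 ≈ 0.751200
step 8 [8y] zero: DF = P = 3673/5000 ≈ 0.734600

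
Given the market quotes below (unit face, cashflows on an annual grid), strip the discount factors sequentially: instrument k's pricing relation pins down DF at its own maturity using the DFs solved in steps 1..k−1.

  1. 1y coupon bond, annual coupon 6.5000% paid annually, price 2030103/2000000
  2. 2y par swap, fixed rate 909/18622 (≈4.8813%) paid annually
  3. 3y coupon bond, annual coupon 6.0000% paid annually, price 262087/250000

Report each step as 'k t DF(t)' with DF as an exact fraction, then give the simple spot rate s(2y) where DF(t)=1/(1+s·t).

1 1 9531/10000
2 2 9091/10000
3 3 2209/2500
s(2y) = (1/(9091/10000) − 1)/(2) = 909/18182 ≈ 4.9995%

step 1 [1y] bond c/1=13/200: DF=(2030103/2000000 − 13/200·(0))/(1+13/200) = 9531/10000 ≈ 0.953100
step 2 [2y] swap r/1=909/18622: DF=(1 − 909/18622·(0.953100))/(1+909/18622) = 9091/10000 ≈ 0.909100
step 3 [3y] bond c/1=3/50: DF=(262087/250000 − 3/50·(0.953100+0.909100))/(1+3/50) = 2209/2500 ≈ 0.883600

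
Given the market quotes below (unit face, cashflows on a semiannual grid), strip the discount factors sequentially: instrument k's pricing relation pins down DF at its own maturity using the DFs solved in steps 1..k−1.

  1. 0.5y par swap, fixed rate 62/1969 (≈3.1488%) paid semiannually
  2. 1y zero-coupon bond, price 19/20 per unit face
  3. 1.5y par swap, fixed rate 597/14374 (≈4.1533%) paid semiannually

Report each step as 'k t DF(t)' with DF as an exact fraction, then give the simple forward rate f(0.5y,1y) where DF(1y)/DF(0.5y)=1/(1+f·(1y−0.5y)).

1 1/2 1969/2000
2 1 19/20
3 3/2 9403/10000
f(0.5y,1y) = ((1969/2000)/(19/20) − 1)/(1/2) = 69/950 ≈ 7.2632%

step 1 [0.5y] swap r/2=31/1969: DF=(1 − 31/1969·(0))/(1+31/1969) = 1969/2000 ≈ 0.984500
step 2 [1y] zero: DF = P = 19/20 ≈ 0.950000
step 3 [1.5y] swap r/2=597/28748: DF=(1 − 597/28748·(0.984500+0.950000))/(1+597/28748) = 9403/10000 ≈ 0.940300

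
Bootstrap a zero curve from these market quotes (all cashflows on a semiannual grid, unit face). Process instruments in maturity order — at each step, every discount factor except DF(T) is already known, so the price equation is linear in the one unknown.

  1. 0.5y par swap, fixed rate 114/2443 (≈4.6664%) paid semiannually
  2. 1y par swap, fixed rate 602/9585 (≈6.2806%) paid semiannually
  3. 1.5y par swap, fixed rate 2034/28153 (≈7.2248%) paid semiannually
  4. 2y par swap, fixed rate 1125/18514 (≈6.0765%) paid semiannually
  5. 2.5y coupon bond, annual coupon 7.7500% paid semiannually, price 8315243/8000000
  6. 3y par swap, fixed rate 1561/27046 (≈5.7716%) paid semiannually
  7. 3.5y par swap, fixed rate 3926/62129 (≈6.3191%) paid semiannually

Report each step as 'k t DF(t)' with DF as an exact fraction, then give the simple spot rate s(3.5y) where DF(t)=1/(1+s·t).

1 1/2 2443/2500
2 1 4699/5000
3 3/2 8983/10000
4 2 71/80
5 5/2 69/80
6 3 8439/10000
7 7/2 8037/10000
s(3.5y) = (1/(8037/10000) − 1)/(7/2) = 3926/56259 ≈ 6.9784%

step 1 [0.5y] swap r/2=57/2443: DF=(1 − 57/2443·(0))/(1+57/2443) = 2443/2500 ≈ 0.977200
step 2 [1y] swap r/2=301/9585: DF=(1 − 301/9585·(0.977200))/(1+301/9585) = 4699/5000 ≈ 0.939800
step 3 [1.5y] swap r/2=1017/28153: DF=(1 − 1017/28153·(0.977200+0.939800))/(1+1017/28153) = 8983/10000 ≈ 0.898300
step 4 [2y] swap r/2=1125/37028: DF=(1 − 1125/37028·(0.977200+0.939800+0.898300))/(1+1125/37028) = 71/80 ≈ 0.887500
step 5 [2.5y] bond c/2=31/800: DF=(8315243/8000000 − 31/800·(0.977200+0.939800+0.898300+0.887500))/(1+31/800) = 69/80 ≈ 0.862500
step 6 [3y] swap r/2=1561/54092: DF=(1 − 1561/54092·(0.977200+0.939800+0.898300+0.887500+0.862500))/(1+1561/54092) = 8439/10000 ≈ 0.843900
step 7 [3.5y] swap r/2=1963/62129: DF=(1 − 1963/62129·(0.977200+0.939800+0.898300+0.887500+0.862500+0.843900))/(1+1963/62129) = 8037/10000 ≈ 0.803700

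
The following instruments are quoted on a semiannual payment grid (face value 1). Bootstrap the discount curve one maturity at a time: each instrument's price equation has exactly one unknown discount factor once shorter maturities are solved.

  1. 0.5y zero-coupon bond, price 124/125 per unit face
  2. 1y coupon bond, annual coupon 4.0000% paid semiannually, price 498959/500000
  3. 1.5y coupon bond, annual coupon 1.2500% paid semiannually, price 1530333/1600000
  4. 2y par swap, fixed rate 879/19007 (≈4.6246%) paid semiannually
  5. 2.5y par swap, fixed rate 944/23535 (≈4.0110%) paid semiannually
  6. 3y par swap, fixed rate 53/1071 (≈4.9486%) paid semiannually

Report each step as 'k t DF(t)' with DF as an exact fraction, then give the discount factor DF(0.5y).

step 1 [0.5y] zero: DF = P = 124/125 ≈ 0.992000
step 2 [1y] bond c/2=1/50: DF=(498959/500000 − 1/50·(0.992000))/(1+1/50) = 9589/10000 ≈ 0.958900
step 3 [1.5y] bond c/2=1/160: DF=(1530333/1600000 − 1/160·(0.992000+0.958900))/(1+1/160) = 1173/1250 ≈ 0.938400
step 4 [2y] swap r/2=879/38014: DF=(1 − 879/38014·(0.992000+0.958900+0.938400))/(1+879/38014) = 9121/10000 ≈ 0.912100
step 5 [2.5y] swap r/2=472/23535: DF=(1 − 472/23535·(0.992000+0.958900+0.938400+0.912100))/(1+472/23535) = 566/625 ≈ 0.905600
step 6 [3y] swap r/2=53/2142: DF=(1 − 53/2142·(0.992000+0.958900+0.938400+0.912100+0.905600))/(1+53/2142) = 4311/5000 ≈ 0.862200

1 1/2 124/125
2 1 9589/10000
3 3/2 1173/1250
4 2 9121/10000
5 5/2 566/625
6 3 4311/5000
DF(0.5y) = 124/125 ≈ 0.992000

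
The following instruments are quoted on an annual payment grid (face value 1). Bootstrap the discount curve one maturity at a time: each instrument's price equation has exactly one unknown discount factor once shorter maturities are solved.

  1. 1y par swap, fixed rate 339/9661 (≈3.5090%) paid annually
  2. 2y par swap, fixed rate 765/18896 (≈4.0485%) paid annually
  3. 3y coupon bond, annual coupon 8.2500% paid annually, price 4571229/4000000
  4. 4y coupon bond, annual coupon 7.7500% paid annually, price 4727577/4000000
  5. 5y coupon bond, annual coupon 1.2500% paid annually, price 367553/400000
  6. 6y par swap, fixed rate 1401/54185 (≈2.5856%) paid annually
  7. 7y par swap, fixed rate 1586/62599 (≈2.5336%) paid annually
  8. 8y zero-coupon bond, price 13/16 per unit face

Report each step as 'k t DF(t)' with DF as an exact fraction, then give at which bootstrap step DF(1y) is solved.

1 1 9661/10000
2 2 1847/2000
3 3 9117/10000
4 4 4477/5000
5 5 8619/10000
6 6 8599/10000
7 7 4207/5000
8 8 13/16
DF(1y) is solved at step 1

step 1 [1y] swap r/1=339/9661: DF=(1 − 339/9661·(0))/(1+339/9661) = 9661/10000 ≈ 0.966100
step 2 [2y] swap r/1=765/18896: DF=(1 − 765/18896·(0.966100))/(1+765/18896) = 1847/2000 ≈ 0.923500
step 3 [3y] bond c/1=33/400: DF=(4571229/4000000 − 33/400·(0.966100+0.923500))/(1+33/400) = 9117/10000 ≈ 0.911700
step 4 [4y] bond c/1=31/400: DF=(4727577/4000000 − 31/400·(0.966100+0.923500+0.911700))/(1+31/400) = 4477/5000 ≈ 0.895400
step 5 [5y] bond c/1=1/80: DF=(367553/400000 − 1/80·(0.966100+0.923500+0.911700+0.895400))/(1+1/80) = 8619/10000 ≈ 0.861900
step 6 [6y] swap r/1=1401/54185: DF=(1 − 1401/54185·(0.966100+0.923500+0.911700+0.895400+0.861900))/(1+1401/54185) = 8599/10000 ≈ 0.859900
step 7 [7y] swap r/1=1586/62599: DF=(1 − 1586/62599·(0.966100+0.923500+0.911700+0.895400+0.861900+0.859900))/(1+1586/62599) = 4207/5000 ≈ 0.841400
step 8 [8y] zero: DF = P = 13/16 ≈ 0.812500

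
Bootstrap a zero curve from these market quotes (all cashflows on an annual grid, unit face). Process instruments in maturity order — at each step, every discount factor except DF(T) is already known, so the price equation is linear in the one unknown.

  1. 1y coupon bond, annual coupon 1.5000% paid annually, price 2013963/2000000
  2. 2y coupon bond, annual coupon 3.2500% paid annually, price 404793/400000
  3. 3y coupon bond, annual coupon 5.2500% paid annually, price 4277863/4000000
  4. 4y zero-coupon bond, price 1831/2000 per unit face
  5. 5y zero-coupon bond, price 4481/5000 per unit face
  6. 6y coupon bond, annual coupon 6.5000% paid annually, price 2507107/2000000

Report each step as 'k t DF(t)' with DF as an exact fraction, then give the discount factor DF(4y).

1 1 9921/10000
2 2 9489/10000
3 3 9193/10000
4 4 1831/2000
5 5 4481/5000
6 6 8919/10000
DF(4y) = 1831/2000 ≈ 0.915500

step 1 [1y] bond c/1=3/200: DF=(2013963/2000000 − 3/200·(0))/(1+3/200) = 9921/10000 ≈ 0.992100
step 2 [2y] bond c/1=13/400: DF=(404793/400000 − 13/400·(0.992100))/(1+13/400) = 9489/10000 ≈ 0.948900
step 3 [3y] bond c/1=21/400: DF=(4277863/4000000 − 21/400·(0.992100+0.948900))/(1+21/400) = 9193/10000 ≈ 0.919300
step 4 [4y] zero: DF = P = 1831/2000 ≈ 0.915500
step 5 [5y] zero: DF = P = 4481/5000 ≈ 0.896200
step 6 [6y] bond c/1=13/200: DF=(2507107/2000000 − 13/200·(0.992100+0.948900+0.919300+0.915500+0.896200))/(1+13/200) = 8919/10000 ≈ 0.891900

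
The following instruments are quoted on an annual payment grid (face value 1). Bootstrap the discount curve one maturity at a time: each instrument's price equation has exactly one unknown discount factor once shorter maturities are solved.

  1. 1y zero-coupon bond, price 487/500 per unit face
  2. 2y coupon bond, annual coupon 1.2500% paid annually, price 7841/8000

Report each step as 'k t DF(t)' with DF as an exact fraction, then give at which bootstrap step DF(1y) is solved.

step 1 [1y] zero: DF = P = 487/500 ≈ 0.974000
step 2 [2y] bond c/1=1/80: DF=(7841/8000 − 1/80·(0.974000))/(1+1/80) = 239/250 ≈ 0.956000

1 1 487/500
2 2 239/250
DF(1y) is solved at step 1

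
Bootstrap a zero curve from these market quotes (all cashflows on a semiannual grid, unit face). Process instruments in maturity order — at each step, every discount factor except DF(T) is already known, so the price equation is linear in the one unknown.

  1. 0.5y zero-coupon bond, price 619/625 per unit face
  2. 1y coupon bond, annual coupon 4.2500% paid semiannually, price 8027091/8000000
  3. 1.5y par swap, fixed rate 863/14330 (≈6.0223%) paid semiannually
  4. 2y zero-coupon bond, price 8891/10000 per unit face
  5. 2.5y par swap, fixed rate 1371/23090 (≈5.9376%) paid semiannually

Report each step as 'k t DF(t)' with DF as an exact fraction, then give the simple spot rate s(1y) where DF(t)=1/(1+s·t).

1 1/2 619/625
2 1 9619/10000
3 3/2 9137/10000
4 2 8891/10000
5 5/2 8629/10000
s(1y) = (1/(9619/10000) − 1)/(1) = 381/9619 ≈ 3.9609%

step 1 [0.5y] zero: DF = P = 619/625 ≈ 0.990400
step 2 [1y] bond c/2=17/800: DF=(8027091/8000000 − 17/800·(0.990400))/(1+17/800) = 9619/10000 ≈ 0.961900
step 3 [1.5y] swap r/2=863/28660: DF=(1 − 863/28660·(0.990400+0.961900))/(1+863/28660) = 9137/10000 ≈ 0.913700
step 4 [2y] zero: DF = P = 8891/10000 ≈ 0.889100
step 5 [2.5y] swap r/2=1371/46180: DF=(1 − 1371/46180·(0.990400+0.961900+0.913700+0.889100))/(1+1371/46180) = 8629/10000 ≈ 0.862900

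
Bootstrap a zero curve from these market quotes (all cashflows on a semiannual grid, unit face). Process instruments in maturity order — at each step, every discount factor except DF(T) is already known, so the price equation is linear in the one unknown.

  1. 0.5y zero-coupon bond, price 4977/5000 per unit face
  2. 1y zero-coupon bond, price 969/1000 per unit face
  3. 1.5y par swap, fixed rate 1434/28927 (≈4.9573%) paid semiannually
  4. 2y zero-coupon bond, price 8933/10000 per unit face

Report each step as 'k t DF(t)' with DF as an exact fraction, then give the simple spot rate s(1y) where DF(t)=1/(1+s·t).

1 1/2 4977/5000
2 1 969/1000
3 3/2 9283/10000
4 2 8933/10000
s(1y) = (1/(969/1000) − 1)/(1) = 31/969 ≈ 3.1992%

step 1 [0.5y] zero: DF = P = 4977/5000 ≈ 0.995400
step 2 [1y] zero: DF = P = 969/1000 ≈ 0.969000
step 3 [1.5y] swap r/2=717/28927: DF=(1 − 717/28927·(0.995400+0.969000))/(1+717/28927) = 9283/10000 ≈ 0.928300
step 4 [2y] zero: DF = P = 8933/10000 ≈ 0.893300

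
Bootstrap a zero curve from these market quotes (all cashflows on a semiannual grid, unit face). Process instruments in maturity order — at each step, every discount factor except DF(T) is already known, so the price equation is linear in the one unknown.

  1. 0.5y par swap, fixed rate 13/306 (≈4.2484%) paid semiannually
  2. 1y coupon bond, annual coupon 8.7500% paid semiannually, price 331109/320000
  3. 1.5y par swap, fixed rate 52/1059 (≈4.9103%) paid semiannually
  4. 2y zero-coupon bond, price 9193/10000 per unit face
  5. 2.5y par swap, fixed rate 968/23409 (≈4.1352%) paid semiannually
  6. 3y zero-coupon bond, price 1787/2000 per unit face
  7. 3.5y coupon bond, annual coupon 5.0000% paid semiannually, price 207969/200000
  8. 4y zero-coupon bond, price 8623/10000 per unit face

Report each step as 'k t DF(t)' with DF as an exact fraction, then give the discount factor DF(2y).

step 1 [0.5y] swap r/2=13/612: DF=(1 − 13/612·(0))/(1+13/612) = 612/625 ≈ 0.979200
step 2 [1y] bond c/2=7/160: DF=(331109/320000 − 7/160·(0.979200))/(1+7/160) = 9503/10000 ≈ 0.950300
step 3 [1.5y] swap r/2=26/1059: DF=(1 − 26/1059·(0.979200+0.950300))/(1+26/1059) = 4649/5000 ≈ 0.929800
step 4 [2y] zero: DF = P = 9193/10000 ≈ 0.919300
step 5 [2.5y] swap r/2=484/23409: DF=(1 − 484/23409·(0.979200+0.950300+0.929800+0.919300))/(1+484/23409) = 1129/1250 ≈ 0.903200
step 6 [3y] zero: DF = P = 1787/2000 ≈ 0.893500
step 7 [3.5y] bond c/2=1/40: DF=(207969/200000 − 1/40·(0.979200+0.950300+0.929800+0.919300+0.903200+0.893500))/(1+1/40) = 1757/2000 ≈ 0.878500
step 8 [4y] zero: DF = P = 8623/10000 ≈ 0.862300

1 1/2 612/625
2 1 9503/10000
3 3/2 4649/5000
4 2 9193/10000
5 5/2 1129/1250
6 3 1787/2000
7 7/2 1757/2000
8 4 8623/10000
DF(2y) = 9193/10000 ≈ 0.919300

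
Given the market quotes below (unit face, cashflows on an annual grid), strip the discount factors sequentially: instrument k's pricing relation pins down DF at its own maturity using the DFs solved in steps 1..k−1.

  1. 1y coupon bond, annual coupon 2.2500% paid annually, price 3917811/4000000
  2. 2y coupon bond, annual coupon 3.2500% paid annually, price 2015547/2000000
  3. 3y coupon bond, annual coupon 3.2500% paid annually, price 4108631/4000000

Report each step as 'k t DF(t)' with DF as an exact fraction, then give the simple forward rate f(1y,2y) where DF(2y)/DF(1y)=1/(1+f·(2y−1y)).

step 1 [1y] bond c/1=9/400: DF=(3917811/4000000 − 9/400·(0))/(1+9/400) = 9579/10000 ≈ 0.957900
step 2 [2y] bond c/1=13/400: DF=(2015547/2000000 − 13/400·(0.957900))/(1+13/400) = 9459/10000 ≈ 0.945900
step 3 [3y] bond c/1=13/400: DF=(4108631/4000000 − 13/400·(0.957900+0.945900))/(1+13/400) = 9349/10000 ≈ 0.934900

1 1 9579/10000
2 2 9459/10000
3 3 9349/10000
f(1y,2y) = ((9579/10000)/(9459/10000) − 1)/(1) = 40/3153 ≈ 1.2686%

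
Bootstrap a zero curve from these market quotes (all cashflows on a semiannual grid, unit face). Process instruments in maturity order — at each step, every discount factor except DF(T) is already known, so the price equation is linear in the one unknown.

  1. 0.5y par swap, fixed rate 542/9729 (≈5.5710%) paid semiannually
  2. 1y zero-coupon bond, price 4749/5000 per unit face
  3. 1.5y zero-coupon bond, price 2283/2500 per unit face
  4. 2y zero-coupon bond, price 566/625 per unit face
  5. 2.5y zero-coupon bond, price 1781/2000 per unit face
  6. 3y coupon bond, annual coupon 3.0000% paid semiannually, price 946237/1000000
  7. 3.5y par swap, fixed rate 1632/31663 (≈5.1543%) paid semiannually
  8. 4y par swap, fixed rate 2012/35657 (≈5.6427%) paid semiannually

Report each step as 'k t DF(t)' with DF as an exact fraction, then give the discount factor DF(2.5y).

step 1 [0.5y] swap r/2=271/9729: DF=(1 − 271/9729·(0))/(1+271/9729) = 9729/10000 ≈ 0.972900
step 2 [1y] zero: DF = P = 4749/5000 ≈ 0.949800
step 3 [1.5y] zero: DF = P = 2283/2500 ≈ 0.913200
step 4 [2y] zero: DF = P = 566/625 ≈ 0.905600
step 5 [2.5y] zero: DF = P = 1781/2000 ≈ 0.890500
step 6 [3y] bond c/2=3/200: DF=(946237/1000000 − 3/200·(0.972900+0.949800+0.913200+0.905600+0.890500))/(1+3/200) = 4319/5000 ≈ 0.863800
step 7 [3.5y] swap r/2=816/31663: DF=(1 − 816/31663·(0.972900+0.949800+0.913200+0.905600+0.890500+0.863800))/(1+816/31663) = 523/625 ≈ 0.836800
step 8 [4y] swap r/2=1006/35657: DF=(1 − 1006/35657·(0.972900+0.949800+0.913200+0.905600+0.890500+0.863800+0.836800))/(1+1006/35657) = 1997/2500 ≈ 0.798800

1 1/2 9729/10000
2 1 4749/5000
3 3/2 2283/2500
4 2 566/625
5 5/2 1781/2000
6 3 4319/5000
7 7/2 523/625
8 4 1997/2500
DF(2.5y) = 1781/2000 ≈ 0.890500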